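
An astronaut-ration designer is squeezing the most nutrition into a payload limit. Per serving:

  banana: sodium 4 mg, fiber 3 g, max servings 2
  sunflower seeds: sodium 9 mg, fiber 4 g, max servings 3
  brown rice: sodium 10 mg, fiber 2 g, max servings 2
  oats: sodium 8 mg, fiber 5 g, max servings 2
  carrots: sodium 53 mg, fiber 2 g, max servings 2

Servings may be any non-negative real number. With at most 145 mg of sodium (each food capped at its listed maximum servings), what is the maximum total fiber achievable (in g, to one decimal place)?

Fiber per mg sodium: banana 0.75, oats 0.625, sunflower seeds 0.4444, brown rice 0.2, carrots 0.03774.
Take 2 servings of banana: uses 8 mg sodium, +6.0 g fiber (running total 6.0 g).
Take 2 servings of oats: uses 16 mg sodium, +10.0 g fiber (running total 16.0 g).
Take 3 servings of sunflower seeds: uses 27 mg sodium, +12.0 g fiber (running total 28.0 g).
Take 2 servings of brown rice: uses 20 mg sodium, +4.0 g fiber (running total 32.0 g).
Take 1.396 servings of carrots: uses 74 mg sodium, +2.8 g fiber (running total 34.8 g).
Greedy by best ratio exhausts the sodium allowance optimally: 34.8 g.

34.8 g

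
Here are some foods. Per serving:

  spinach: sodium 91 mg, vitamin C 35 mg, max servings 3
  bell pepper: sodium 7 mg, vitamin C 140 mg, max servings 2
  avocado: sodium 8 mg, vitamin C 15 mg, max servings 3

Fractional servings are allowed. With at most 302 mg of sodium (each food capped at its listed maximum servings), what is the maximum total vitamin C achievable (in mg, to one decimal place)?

Vitamin C per mg sodium: bell pepper 20, avocado 1.875, spinach 0.3846.
Take 2 servings of bell pepper: uses 14 mg sodium, +280.0 mg vitamin C (running total 280.0 mg).
Take 3 servings of avocado: uses 24 mg sodium, +45.0 mg vitamin C (running total 325.0 mg).
Take 2.901 servings of spinach: uses 264 mg sodium, +101.5 mg vitamin C (running total 426.5 mg).
Filling greedily by vitamin C-per-mg sodium is optimal for one linear limit, giving 426.5 mg.

426.5 mg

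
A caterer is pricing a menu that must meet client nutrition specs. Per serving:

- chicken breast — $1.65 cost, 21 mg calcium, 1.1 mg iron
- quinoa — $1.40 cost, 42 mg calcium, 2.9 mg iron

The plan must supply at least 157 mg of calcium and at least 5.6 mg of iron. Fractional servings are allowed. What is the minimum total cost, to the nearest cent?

$5.23

Two binding constraints pin down two serving amounts, so the optimal mix uses at most two foods. The candidates are each food alone (scaled to the tighter of calcium/iron) and each pair with both constraints tight.
chicken breast only: max(157/21, 5.6/1.1) = 7.476 servings → $12.34.
quinoa only: max(157/42, 5.6/2.9) = 3.738 servings → $5.23.
chicken breast + quinoa with both targets exact would need a negative amount; discard.
The minimum over all feasible corners is $5.23.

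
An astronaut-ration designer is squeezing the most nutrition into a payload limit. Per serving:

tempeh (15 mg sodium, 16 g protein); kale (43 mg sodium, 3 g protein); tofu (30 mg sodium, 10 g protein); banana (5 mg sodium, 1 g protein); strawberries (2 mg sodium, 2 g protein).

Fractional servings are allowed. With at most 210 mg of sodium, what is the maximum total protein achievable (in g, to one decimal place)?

224.0 g

Protein per mg sodium: tempeh 1.067, strawberries 1, tofu 0.3333, banana 0.2, kale 0.06977.
With no serving limits, spend the whole sodium allowance on tempeh: 210 mg / 15 mg × 16 g = 224.0 g.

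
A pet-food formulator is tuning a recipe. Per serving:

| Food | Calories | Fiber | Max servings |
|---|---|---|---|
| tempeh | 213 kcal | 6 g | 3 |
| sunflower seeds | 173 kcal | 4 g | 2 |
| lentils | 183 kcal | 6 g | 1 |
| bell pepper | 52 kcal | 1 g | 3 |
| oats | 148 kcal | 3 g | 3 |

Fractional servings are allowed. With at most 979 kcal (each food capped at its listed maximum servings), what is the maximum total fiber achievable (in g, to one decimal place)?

27.6 g

Fiber per kcal: lentils 0.03279, tempeh 0.02817, sunflower seeds 0.02312, oats 0.02027, bell pepper 0.01923.
Take 1 serving of lentils: uses 183 kcal, +6.0 g fiber (running total 6.0 g).
Take 3 servings of tempeh: uses 639 kcal, +18.0 g fiber (running total 24.0 g).
Take 0.9075 servings of sunflower seeds: uses 157 kcal, +3.6 g fiber (running total 27.6 g).
Greedy by best ratio exhausts the calories allowance optimally: 27.6 g.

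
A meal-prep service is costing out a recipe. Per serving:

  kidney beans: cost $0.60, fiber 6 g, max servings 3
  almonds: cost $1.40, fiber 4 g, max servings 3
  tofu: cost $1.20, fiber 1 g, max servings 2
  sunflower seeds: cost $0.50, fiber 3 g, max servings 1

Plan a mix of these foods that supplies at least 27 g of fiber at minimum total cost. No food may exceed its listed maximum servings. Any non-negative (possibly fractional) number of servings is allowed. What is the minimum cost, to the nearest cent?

$4.40

Cost per g of fiber: kidney beans $0.1000, sunflower seeds $0.1667, almonds $0.3500, tofu $1.2000.
Take 3 servings of kidney beans: +18.0 g fiber for $1.80 (total $1.80, still need 9.0 g).
Take 1 serving of sunflower seeds: +3.0 g fiber for $0.50 (total $2.30, still need 6.0 g).
Take 1.5 servings of almonds: +6.0 g fiber for $2.10 (total $4.40, still need 0.0 g).
Filling from the cheapest source first is optimal under one linear minimum: $4.40.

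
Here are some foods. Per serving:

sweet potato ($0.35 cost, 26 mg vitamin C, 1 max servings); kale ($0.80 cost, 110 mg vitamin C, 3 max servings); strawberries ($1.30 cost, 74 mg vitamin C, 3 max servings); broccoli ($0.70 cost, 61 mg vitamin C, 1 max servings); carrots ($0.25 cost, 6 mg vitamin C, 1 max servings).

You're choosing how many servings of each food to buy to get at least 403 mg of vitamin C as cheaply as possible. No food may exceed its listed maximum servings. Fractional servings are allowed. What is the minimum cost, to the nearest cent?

Cost per mg of vitamin C: kale $0.0073, broccoli $0.0115, sweet potato $0.0135, strawberries $0.0176, carrots $0.0417.
Take 3 servings of kale: +330.0 mg vitamin C for $2.40 (total $2.40, still need 73.0 mg).
Take 1 serving of broccoli: +61.0 mg vitamin C for $0.70 (total $3.10, still need 12.0 mg).
Take 0.4615 servings of sweet potato: +12.0 mg vitamin C for $0.16 (total $3.26, still need 0.0 mg).
Filling from the cheapest source first is optimal under one linear minimum: $3.26.

$3.26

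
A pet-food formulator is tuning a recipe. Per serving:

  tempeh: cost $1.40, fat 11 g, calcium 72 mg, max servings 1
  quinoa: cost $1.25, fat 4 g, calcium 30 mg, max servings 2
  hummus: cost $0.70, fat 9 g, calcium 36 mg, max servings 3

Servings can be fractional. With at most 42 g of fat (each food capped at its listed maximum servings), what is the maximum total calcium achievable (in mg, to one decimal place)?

224.0 mg

Calcium per g fat: quinoa 7.5, tempeh 6.545, hummus 4.
Take 2 servings of quinoa: uses 8 g fat, +60.0 mg calcium (running total 60.0 mg).
Take 1 serving of tempeh: uses 11 g fat, +72.0 mg calcium (running total 132.0 mg).
Take 2.556 servings of hummus: uses 23 g fat, +92.0 mg calcium (running total 224.0 mg).
Filling greedily by calcium-per-g fat is optimal for one linear limit, giving 224.0 mg.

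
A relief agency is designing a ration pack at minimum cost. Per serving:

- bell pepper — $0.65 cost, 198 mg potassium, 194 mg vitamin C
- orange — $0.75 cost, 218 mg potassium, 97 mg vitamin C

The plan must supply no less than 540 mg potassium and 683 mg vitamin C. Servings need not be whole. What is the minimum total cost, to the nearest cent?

Two binding constraints pin down two serving amounts, so the optimal mix uses at most two foods. The candidates are each food alone (scaled to the tighter of potassium/vitamin C) and each pair with both constraints tight.
bell pepper only: max(540/198, 683/194) = 3.521 servings → $2.29.
orange only: max(540/218, 683/97) = 7.041 servings → $5.28.
bell pepper + orange: intersection lies outside the first quadrant.
The minimum over all feasible corners is $2.29.

$2.29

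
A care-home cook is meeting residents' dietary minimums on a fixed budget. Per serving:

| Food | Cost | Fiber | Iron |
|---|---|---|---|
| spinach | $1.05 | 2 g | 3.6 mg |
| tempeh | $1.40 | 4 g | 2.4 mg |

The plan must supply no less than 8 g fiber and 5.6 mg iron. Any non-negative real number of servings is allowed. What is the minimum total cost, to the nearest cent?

$2.92

spinach only: max(8/2, 5.6/3.6) = 4 servings → $4.20.
tempeh only: max(8/4, 5.6/2.4) = 2.333 servings → $3.27.
spinach + tempeh with both tight: 0.3333 servings and 1.833 servings → $2.92.
The minimum over all feasible corners is $2.92.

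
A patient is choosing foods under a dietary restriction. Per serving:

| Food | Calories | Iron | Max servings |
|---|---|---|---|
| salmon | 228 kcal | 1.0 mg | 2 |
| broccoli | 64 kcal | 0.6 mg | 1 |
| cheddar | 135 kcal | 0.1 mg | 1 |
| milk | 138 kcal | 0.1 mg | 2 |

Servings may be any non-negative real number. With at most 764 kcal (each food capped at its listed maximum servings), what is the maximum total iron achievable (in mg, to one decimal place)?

Iron per kcal: broccoli 0.009375, salmon 0.004386, cheddar 0.0007407, milk 0.0007246.
Take 1 serving of broccoli: uses 64 kcal, +0.6 mg iron (running total 0.6 mg).
Take 2 servings of salmon: uses 456 kcal, +2.0 mg iron (running total 2.6 mg).
Take 1 serving of cheddar: uses 135 kcal, +0.1 mg iron (running total 2.7 mg).
Take 0.7899 servings of milk: uses 109 kcal, +0.1 mg iron (running total 2.8 mg).
Greedy by best ratio exhausts the calories allowance optimally: 2.8 mg.

2.8 mg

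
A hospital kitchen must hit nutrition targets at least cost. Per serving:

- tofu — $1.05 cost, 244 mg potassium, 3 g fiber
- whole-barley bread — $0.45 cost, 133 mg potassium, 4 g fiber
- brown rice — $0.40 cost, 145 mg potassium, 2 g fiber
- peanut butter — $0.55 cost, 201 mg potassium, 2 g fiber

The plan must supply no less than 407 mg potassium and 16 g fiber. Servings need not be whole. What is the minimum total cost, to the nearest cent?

$1.80

tofu only: max(407/244, 16/3) = 5.333 servings → $5.60.
whole-barley bread only: max(407/133, 16/4) = 4 servings → $1.80.
brown rice only: max(407/145, 16/2) = 8 servings → $3.20.
peanut butter only: max(407/201, 16/2) = 8 servings → $4.40.
tofu + whole-barley bread: intersection lies outside the first quadrant.
tofu + brown rice: intersection lies outside the first quadrant.
tofu + peanut butter: the both-tight solution has a negative serving — not a feasible corner.
whole-barley bread + brown rice: the both-tight solution has a negative serving — not a feasible corner.
whole-barley bread + peanut butter: intersection lies outside the first quadrant.
brown rice + peanut butter: the both-tight solution has a negative serving — not a feasible corner.
The minimum over all feasible corners is $1.80.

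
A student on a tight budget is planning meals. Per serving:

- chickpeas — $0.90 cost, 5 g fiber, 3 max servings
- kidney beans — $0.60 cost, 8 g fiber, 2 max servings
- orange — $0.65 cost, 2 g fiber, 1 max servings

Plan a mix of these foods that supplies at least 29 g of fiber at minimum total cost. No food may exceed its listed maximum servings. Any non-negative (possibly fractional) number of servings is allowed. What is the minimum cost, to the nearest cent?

$3.54

Cost per g of fiber: kidney beans $0.0750, chickpeas $0.1800, orange $0.3250.
Take 2 servings of kidney beans: +16.0 g fiber for $1.20 (total $1.20, still need 13.0 g).
Take 2.6 servings of chickpeas: +13.0 g fiber for $2.34 (total $3.54, still need 0.0 g).
Filling from the cheapest source first is optimal under one linear minimum: $3.54.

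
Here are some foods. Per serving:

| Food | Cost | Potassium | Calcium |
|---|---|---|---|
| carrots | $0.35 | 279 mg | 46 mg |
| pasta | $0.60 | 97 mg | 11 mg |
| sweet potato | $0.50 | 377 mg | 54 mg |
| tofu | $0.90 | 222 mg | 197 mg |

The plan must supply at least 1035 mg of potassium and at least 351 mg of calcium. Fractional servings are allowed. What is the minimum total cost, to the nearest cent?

$2.00

carrots only: max(1035/279, 351/46) = 7.63 servings → $2.67.
pasta only: max(1035/97, 351/11) = 31.91 servings → $19.15.
sweet potato only: max(1035/377, 351/54) = 6.5 servings → $3.25.
tofu only: max(1035/222, 351/197) = 4.662 servings → $4.20.
carrots + pasta: the both-tight solution has a negative serving — not a feasible corner.
carrots + sweet potato: intersection lies outside the first quadrant.
carrots + tofu with both tight: 2.815 servings and 1.124 servings → $2.00.
pasta + sweet potato: the both-tight solution has a negative serving — not a feasible corner.
pasta + tofu with both tight: 7.558 servings and 1.36 servings → $5.76.
sweet potato + tofu with both tight: 2.023 servings and 1.227 servings → $2.12.
So the least-cost plan costs $2.00.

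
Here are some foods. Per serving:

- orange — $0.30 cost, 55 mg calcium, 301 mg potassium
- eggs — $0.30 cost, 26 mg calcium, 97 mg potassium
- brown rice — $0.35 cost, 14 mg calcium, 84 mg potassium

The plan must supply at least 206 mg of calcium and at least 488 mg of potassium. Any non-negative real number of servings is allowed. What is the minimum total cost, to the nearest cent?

$1.12

Compare the cost at each extreme point of the feasible region.
orange only: max(206/55, 488/301) = 3.745 servings → $1.12.
eggs only: max(206/26, 488/97) = 7.923 servings → $2.38.
brown rice only: max(206/14, 488/84) = 14.71 servings → $5.15.
orange + eggs: the both-tight solution has a negative serving — not a feasible corner.
orange + brown rice: intersection lies outside the first quadrant.
eggs + brown rice: the both-tight solution has a negative serving — not a feasible corner.
The minimum over all feasible corners is $1.12.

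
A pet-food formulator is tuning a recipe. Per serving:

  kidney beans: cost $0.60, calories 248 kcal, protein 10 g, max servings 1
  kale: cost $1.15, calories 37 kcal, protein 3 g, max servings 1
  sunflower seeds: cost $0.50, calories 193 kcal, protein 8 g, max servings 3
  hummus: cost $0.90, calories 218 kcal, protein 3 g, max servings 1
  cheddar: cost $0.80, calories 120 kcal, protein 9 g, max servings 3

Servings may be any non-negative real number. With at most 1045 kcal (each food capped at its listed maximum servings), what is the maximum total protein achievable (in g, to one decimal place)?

56.8 g

Protein per kcal: kale 0.08108, cheddar 0.075, sunflower seeds 0.04145, kidney beans 0.04032, hummus 0.01376.
Take 1 serving of kale: uses 37 kcal, +3.0 g protein (running total 3.0 g).
Take 3 servings of cheddar: uses 360 kcal, +27.0 g protein (running total 30.0 g).
Take 3 servings of sunflower seeds: uses 579 kcal, +24.0 g protein (running total 54.0 g).
Take 0.2782 servings of kidney beans: uses 69 kcal, +2.8 g protein (running total 56.8 g).
Filling greedily by protein-per-kcal is optimal for one linear limit, giving 56.8 g.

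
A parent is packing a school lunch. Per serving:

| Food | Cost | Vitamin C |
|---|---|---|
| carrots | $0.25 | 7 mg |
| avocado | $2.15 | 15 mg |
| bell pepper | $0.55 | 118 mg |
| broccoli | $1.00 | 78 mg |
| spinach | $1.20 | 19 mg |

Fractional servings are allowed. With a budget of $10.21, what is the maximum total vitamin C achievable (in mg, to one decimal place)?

2190.5 mg

Vitamin C per dollar: bell pepper 214.5, broccoli 78, carrots 28, spinach 15.83, avocado 6.977.
With no serving limits, spend the whole cost allowance on bell pepper: $10.21 / $0.55 × 118 mg = 2190.5 mg.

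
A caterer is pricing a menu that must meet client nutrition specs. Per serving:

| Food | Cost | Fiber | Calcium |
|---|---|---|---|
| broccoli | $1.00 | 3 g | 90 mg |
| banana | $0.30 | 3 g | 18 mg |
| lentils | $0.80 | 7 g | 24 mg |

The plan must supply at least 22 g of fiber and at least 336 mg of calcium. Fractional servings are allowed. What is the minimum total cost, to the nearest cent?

An LP optimum is at a vertex; with two nutrient constraints at most two foods are used. Check each candidate.
broccoli only: max(22/3, 336/90) = 7.333 servings → $7.33.
banana only: max(22/3, 336/18) = 18.67 servings → $5.60.
lentils only: max(22/7, 336/24) = 14 servings → $11.20.
broccoli + banana with both tight: 2.833 servings and 4.5 servings → $4.18.
broccoli + lentils with both tight: 3.269 servings and 1.742 servings → $4.66.
banana + lentils with both targets exact would need a negative amount; discard.
So the least-cost plan costs $4.18.

$4.18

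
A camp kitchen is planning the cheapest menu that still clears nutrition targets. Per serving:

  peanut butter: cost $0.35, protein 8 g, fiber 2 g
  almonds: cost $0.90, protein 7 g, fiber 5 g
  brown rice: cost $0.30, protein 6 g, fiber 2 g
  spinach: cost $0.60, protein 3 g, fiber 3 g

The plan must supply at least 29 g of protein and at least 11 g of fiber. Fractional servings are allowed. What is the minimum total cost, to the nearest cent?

This is a tiny linear program; its minimum lies at a vertex of the feasible set. List the vertices and price them.
peanut butter only: max(29/8, 11/2) = 5.5 servings → $1.93.
almonds only: max(29/7, 11/5) = 4.143 servings → $3.73.
brown rice only: max(29/6, 11/2) = 5.5 servings → $1.65.
spinach only: max(29/3, 11/3) = 9.667 servings → $5.80.
peanut butter + almonds with both tight: 2.615 servings and 1.154 servings → $1.95.
peanut butter + brown rice with both targets exact would need a negative amount; discard.
peanut butter + spinach with both tight: 3 servings and 1.667 servings → $2.05.
almonds + brown rice with both tight: 0.5 servings and 4.25 servings → $1.73.
almonds + spinach with both targets exact would need a negative amount; discard.
brown rice + spinach with both tight: 4.5 servings and 0.6667 servings → $1.75.
So the least-cost plan costs $1.65.

$1.65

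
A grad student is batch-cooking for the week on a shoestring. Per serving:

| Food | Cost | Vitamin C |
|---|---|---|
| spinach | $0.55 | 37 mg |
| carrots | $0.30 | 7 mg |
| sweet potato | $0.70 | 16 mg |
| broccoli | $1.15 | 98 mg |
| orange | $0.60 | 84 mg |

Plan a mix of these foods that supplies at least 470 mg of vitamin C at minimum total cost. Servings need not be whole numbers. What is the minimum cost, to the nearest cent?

Cost per mg of vitamin C: orange $0.0071, broccoli $0.0117, spinach $0.0149, carrots $0.0429, sweet potato $0.0437.
With no serving limits, use only orange: 470 mg / 84 mg = 5.595 servings × $0.60 = $3.36.

$3.36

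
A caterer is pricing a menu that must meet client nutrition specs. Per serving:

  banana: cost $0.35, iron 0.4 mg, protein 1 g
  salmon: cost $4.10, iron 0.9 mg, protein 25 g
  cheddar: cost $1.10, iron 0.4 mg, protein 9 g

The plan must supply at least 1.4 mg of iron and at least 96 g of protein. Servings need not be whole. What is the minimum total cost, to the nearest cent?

Check every corner: each single food scaled to meet both minima, and each pair solved so both constraints bind.
banana only: max(1.4/0.4, 96/1) = 96 servings → $33.60.
salmon only: max(1.4/0.9, 96/25) = 3.84 servings → $15.74.
cheddar only: max(1.4/0.4, 96/9) = 10.67 servings → $11.73.
banana + salmon: intersection lies outside the first quadrant.
banana + cheddar: the both-tight solution has a negative serving — not a feasible corner.
salmon + cheddar: intersection lies outside the first quadrant.
Cheapest feasible corner: $11.73.

$11.73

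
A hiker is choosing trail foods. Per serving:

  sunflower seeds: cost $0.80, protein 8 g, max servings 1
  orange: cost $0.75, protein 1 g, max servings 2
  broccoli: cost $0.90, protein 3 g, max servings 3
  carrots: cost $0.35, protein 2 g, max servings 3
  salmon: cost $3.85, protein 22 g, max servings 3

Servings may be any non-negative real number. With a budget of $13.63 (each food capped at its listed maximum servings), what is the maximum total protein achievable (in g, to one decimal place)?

80.8 g

Protein per dollar: sunflower seeds 10, carrots 5.714, salmon 5.714, broccoli 3.333, orange 1.333.
Take 1 serving of sunflower seeds: spends $0.80, +8.0 g protein (running total 8.0 g).
Take 3 servings of carrots: spends $1.05, +6.0 g protein (running total 14.0 g).
Take 3 servings of salmon: spends $11.55, +66.0 g protein (running total 80.0 g).
Take 0.2556 servings of broccoli: spends $0.23, +0.8 g protein (running total 80.8 g).
Greedy by best ratio exhausts the cost allowance optimally: 80.8 g.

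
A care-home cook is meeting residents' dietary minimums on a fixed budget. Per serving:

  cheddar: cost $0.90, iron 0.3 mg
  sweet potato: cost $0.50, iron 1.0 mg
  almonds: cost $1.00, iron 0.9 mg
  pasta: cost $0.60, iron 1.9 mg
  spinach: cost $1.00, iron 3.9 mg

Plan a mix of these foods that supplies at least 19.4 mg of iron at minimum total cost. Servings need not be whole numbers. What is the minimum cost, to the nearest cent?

Cost per mg of iron: spinach $0.2564, pasta $0.3158, sweet potato $0.5000, almonds $1.1111, cheddar $3.0000.
With no serving limits, use only spinach: 19.4 mg / 3.9 mg = 4.974 servings × $1.00 = $4.97.

$4.97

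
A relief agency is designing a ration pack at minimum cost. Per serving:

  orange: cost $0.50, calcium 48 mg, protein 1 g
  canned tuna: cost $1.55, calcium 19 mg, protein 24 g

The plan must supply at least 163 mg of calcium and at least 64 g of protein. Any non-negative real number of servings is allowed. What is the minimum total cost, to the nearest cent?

$5.17

A basic optimal solution has at most two foods positive. Try each food alone and each pair with both targets met exactly.
orange only: max(163/48, 64/1) = 64 servings → $32.00.
canned tuna only: max(163/19, 64/24) = 8.579 servings → $13.30.
orange + canned tuna with both tight: 2.38 servings and 2.568 servings → $5.17.
The minimum over all feasible corners is $5.17.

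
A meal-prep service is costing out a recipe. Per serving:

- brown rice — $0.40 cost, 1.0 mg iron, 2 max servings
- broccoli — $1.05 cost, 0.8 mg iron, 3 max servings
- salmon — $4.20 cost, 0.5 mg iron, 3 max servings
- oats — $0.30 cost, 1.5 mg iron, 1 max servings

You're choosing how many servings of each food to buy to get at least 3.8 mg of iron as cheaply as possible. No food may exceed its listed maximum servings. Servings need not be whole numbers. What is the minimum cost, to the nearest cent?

$1.49

Cost per mg of iron: oats $0.2000, brown rice $0.4000, broccoli $1.3125, salmon $8.4000.
Take 1 serving of oats: +1.5 mg iron for $0.30 (total $0.30, still need 2.3 mg).
Take 2 servings of brown rice: +2.0 mg iron for $0.80 (total $1.10, still need 0.3 mg).
Take 0.375 servings of broccoli: +0.3 mg iron for $0.39 (total $1.49, still need 0.0 mg).
Filling from the cheapest source first is optimal under one linear minimum: $1.49.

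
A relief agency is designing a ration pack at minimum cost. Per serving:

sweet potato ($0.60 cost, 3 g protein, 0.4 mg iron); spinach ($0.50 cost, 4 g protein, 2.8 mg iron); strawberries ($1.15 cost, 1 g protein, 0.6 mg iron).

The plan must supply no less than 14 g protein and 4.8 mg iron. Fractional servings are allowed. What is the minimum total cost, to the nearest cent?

$1.75

An LP optimum is at a vertex; with two nutrient constraints at most two foods are used. Check each candidate.
sweet potato only: max(14/3, 4.8/0.4) = 12 servings → $7.20.
spinach only: max(14/4, 4.8/2.8) = 3.5 servings → $1.75.
strawberries only: max(14/1, 4.8/0.6) = 14 servings → $16.10.
sweet potato + spinach with both tight: 2.941 servings and 1.294 servings → $2.41.
sweet potato + strawberries with both tight: 2.571 servings and 6.286 servings → $8.77.
spinach + strawberries with both targets exact would need a negative amount; discard.
Cheapest feasible corner: $1.75.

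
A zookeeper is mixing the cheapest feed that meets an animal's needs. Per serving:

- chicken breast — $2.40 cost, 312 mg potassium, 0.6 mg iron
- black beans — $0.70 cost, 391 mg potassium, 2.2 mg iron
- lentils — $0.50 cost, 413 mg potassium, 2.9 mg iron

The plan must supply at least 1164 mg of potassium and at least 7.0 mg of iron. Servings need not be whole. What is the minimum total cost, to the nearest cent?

$1.41

A basic optimal solution has at most two foods positive. Try each food alone and each pair with both targets met exactly.
chicken breast only: max(1164/312, 7.0/0.6) = 11.67 servings → $28.00.
black beans only: max(1164/391, 7.0/2.2) = 3.182 servings → $2.23.
lentils only: max(1164/413, 7.0/2.9) = 2.818 servings → $1.41.
chicken breast + black beans: intersection lies outside the first quadrant.
chicken breast + lentils with both tight: 0.7376 servings and 2.261 servings → $2.90.
black beans + lentils with both tight: 2.151 servings and 0.7821 servings → $1.90.
Cheapest feasible corner: $1.41.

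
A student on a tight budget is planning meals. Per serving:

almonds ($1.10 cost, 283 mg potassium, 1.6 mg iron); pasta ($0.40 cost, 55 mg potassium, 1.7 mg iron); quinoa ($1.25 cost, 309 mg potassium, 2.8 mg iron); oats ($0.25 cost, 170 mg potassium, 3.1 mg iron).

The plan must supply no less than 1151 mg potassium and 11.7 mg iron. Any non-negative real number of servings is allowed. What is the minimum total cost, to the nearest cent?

$1.69

Minimising a linear cost over {potassium ≥ 1151, iron ≥ 11.7, servings ≥ 0} — the optimum is at a vertex, using one or two foods.
almonds only: max(1151/283, 11.7/1.6) = 7.312 servings → $8.04.
pasta only: max(1151/55, 11.7/1.7) = 20.93 servings → $8.37.
quinoa only: max(1151/309, 11.7/2.8) = 4.179 servings → $5.22.
oats only: max(1151/170, 11.7/3.1) = 6.771 servings → $1.69.
almonds + pasta with both tight: 3.341 servings and 3.738 servings → $5.17.
almonds + quinoa: intersection lies outside the first quadrant.
almonds + oats with both tight: 2.609 servings and 2.428 servings → $3.48.
pasta + quinoa with both tight: 1.057 servings and 3.537 servings → $4.84.
pasta + oats: the both-tight solution has a negative serving — not a feasible corner.
quinoa + oats with both tight: 3.277 servings and 0.8145 servings → $4.30.
Cheapest feasible corner: $1.69.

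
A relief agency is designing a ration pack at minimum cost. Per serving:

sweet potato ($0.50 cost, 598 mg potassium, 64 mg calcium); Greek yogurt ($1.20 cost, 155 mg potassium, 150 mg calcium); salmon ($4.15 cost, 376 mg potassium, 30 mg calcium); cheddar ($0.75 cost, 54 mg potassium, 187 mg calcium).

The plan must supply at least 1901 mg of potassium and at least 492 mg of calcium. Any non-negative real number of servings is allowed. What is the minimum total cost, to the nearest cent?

$2.71

sweet potato only: max(1901/598, 492/64) = 7.688 servings → $3.84.
Greek yogurt only: max(1901/155, 492/150) = 12.26 servings → $14.72.
salmon only: max(1901/376, 492/30) = 16.4 servings → $68.06.
cheddar only: max(1901/54, 492/187) = 35.2 servings → $26.40.
sweet potato + Greek yogurt with both tight: 2.618 servings and 2.163 servings → $3.90.
sweet potato + salmon: the both-tight solution has a negative serving — not a feasible corner.
sweet potato + cheddar with both tight: 3.035 servings and 1.592 servings → $2.71.
Greek yogurt + salmon with both tight: 2.473 servings and 4.037 servings → $19.72.
Greek yogurt + cheddar: intersection lies outside the first quadrant.
salmon + cheddar with both tight: 4.788 servings and 1.863 servings → $21.27.
The minimum over all feasible corners is $2.71.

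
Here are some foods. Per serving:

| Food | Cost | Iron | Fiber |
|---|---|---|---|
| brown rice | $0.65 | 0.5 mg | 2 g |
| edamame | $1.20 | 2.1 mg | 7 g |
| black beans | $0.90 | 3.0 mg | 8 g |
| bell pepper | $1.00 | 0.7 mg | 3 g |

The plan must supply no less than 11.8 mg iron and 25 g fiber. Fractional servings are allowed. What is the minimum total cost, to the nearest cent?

brown rice only: max(11.8/0.5, 25/2) = 23.6 servings → $15.34.
edamame only: max(11.8/2.1, 25/7) = 5.619 servings → $6.74.
black beans only: max(11.8/3.0, 25/8) = 3.933 servings → $3.54.
bell pepper only: max(11.8/0.7, 25/3) = 16.86 servings → $16.86.
brown rice + edamame: intersection lies outside the first quadrant.
brown rice + black beans with both targets exact would need a negative amount; discard.
brown rice + bell pepper: intersection lies outside the first quadrant.
edamame + black beans: intersection lies outside the first quadrant.
edamame + bell pepper: intersection lies outside the first quadrant.
black beans + bell pepper: the both-tight solution has a negative serving — not a feasible corner.
Cheapest feasible corner: $3.54.

$3.54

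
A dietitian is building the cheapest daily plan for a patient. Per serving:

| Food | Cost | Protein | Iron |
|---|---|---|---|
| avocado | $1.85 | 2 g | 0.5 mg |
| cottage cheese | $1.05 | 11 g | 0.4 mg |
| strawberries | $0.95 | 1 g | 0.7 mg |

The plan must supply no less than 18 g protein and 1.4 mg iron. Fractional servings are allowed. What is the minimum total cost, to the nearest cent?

A basic optimal solution has at most two foods positive. Try each food alone and each pair with both targets met exactly.
avocado only: max(18/2, 1.4/0.5) = 9 servings → $16.65.
cottage cheese only: max(18/11, 1.4/0.4) = 3.5 servings → $3.67.
strawberries only: max(18/1, 1.4/0.7) = 18 servings → $17.10.
avocado + cottage cheese with both tight: 1.745 servings and 1.319 servings → $4.61.
avocado + strawberries with both targets exact would need a negative amount; discard.
cottage cheese + strawberries with both tight: 1.534 servings and 1.123 servings → $2.68.
Cheapest feasible corner: $2.68.

$2.68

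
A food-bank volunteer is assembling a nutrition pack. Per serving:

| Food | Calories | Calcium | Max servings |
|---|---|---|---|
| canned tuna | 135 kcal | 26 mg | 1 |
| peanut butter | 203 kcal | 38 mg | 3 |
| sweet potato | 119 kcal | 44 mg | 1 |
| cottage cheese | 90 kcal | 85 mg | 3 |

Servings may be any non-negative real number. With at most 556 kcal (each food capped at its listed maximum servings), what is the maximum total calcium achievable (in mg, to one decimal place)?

Calcium per kcal: cottage cheese 0.9444, sweet potato 0.3697, canned tuna 0.1926, peanut butter 0.1872.
Take 3 servings of cottage cheese: uses 270 kcal, +255.0 mg calcium (running total 255.0 mg).
Take 1 serving of sweet potato: uses 119 kcal, +44.0 mg calcium (running total 299.0 mg).
Take 1 serving of canned tuna: uses 135 kcal, +26.0 mg calcium (running total 325.0 mg).
Take 0.1576 servings of peanut butter: uses 32 kcal, +6.0 mg calcium (running total 331.0 mg).
Filling greedily by calcium-per-kcal is optimal for one linear limit, giving 331.0 mg.

331.0 mg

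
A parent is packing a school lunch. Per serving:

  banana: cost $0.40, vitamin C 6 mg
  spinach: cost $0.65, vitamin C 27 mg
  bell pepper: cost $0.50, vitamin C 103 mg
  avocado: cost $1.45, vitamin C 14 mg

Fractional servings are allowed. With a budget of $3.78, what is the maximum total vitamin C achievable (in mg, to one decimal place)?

Vitamin C per dollar: bell pepper 206, spinach 41.54, banana 15, avocado 9.655.
With no serving limits, spend the whole cost allowance on bell pepper: $3.78 / $0.50 × 103 mg = 778.7 mg.

778.7 mg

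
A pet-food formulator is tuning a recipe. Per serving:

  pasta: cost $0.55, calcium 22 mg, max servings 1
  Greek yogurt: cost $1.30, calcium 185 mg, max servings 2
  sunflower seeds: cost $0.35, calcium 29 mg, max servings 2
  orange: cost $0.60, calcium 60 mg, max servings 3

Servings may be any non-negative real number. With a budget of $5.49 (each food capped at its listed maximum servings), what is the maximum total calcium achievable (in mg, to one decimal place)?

Calcium per dollar: Greek yogurt 142.3, orange 100, sunflower seeds 82.86, pasta 40.
Take 2 servings of Greek yogurt: spends $2.60, +370.0 mg calcium (running total 370.0 mg).
Take 3 servings of orange: spends $1.80, +180.0 mg calcium (running total 550.0 mg).
Take 2 servings of sunflower seeds: spends $0.70, +58.0 mg calcium (running total 608.0 mg).
Take 0.7091 servings of pasta: spends $0.39, +15.6 mg calcium (running total 623.6 mg).
Greedy by best ratio exhausts the cost allowance optimally: 623.6 mg.

623.6 mg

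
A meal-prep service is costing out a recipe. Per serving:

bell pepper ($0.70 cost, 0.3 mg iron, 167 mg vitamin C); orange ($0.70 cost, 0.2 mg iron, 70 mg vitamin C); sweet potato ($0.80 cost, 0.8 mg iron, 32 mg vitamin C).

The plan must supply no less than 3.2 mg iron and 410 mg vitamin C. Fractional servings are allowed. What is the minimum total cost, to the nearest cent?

This is a tiny linear program; its minimum lies at a vertex of the feasible set. List the vertices and price them.
bell pepper only: max(3.2/0.3, 410/167) = 10.67 servings → $7.47.
orange only: max(3.2/0.2, 410/70) = 16 servings → $11.20.
sweet potato only: max(3.2/0.8, 410/32) = 12.81 servings → $10.25.
bell pepper + orange with both targets exact would need a negative amount; discard.
bell pepper + sweet potato with both tight: 1.819 servings and 3.318 servings → $3.93.
orange + sweet potato with both tight: 4.548 servings and 2.863 servings → $5.47.
So the least-cost plan costs $3.93.

$3.93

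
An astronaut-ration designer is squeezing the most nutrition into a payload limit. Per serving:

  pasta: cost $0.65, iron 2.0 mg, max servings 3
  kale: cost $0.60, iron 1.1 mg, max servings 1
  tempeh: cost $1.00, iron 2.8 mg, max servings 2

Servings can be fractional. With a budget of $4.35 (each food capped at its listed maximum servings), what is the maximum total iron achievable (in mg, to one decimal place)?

Iron per dollar: pasta 3.077, tempeh 2.8, kale 1.833.
Take 3 servings of pasta: spends $1.95, +6.0 mg iron (running total 6.0 mg).
Take 2 servings of tempeh: spends $2.00, +5.6 mg iron (running total 11.6 mg).
Take 0.6667 servings of kale: spends $0.40, +0.7 mg iron (running total 12.3 mg).
Filling greedily by iron-per-dollar is optimal for one linear limit, giving 12.3 mg.

12.3 mg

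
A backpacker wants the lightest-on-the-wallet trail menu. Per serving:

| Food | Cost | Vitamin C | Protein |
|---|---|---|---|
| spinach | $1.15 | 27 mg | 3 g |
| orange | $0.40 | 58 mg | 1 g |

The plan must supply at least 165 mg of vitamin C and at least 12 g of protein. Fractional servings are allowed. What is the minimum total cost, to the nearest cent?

The cheapest plan sits at a corner of the feasible region — with two constraints it uses at most two foods.
spinach only: max(165/27, 12/3) = 6.111 servings → $7.03.
orange only: max(165/58, 12/1) = 12 servings → $4.80.
spinach + orange with both tight: 3.612 servings and 1.163 servings → $4.62.
Cheapest feasible corner: $4.62.

$4.62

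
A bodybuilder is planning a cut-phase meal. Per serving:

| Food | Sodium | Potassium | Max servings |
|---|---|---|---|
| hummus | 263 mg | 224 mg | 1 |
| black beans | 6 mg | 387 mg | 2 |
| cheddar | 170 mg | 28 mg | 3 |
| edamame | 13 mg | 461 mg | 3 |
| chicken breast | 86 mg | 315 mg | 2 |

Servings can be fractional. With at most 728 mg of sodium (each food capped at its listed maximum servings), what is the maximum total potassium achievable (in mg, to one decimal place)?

3050.9 mg

Potassium per mg sodium: black beans 64.5, edamame 35.46, chicken breast 3.663, hummus 0.8517, cheddar 0.1647.
Take 2 servings of black beans: uses 12 mg sodium, +774.0 mg potassium (running total 774.0 mg).
Take 3 servings of edamame: uses 39 mg sodium, +1383.0 mg potassium (running total 2157.0 mg).
Take 2 servings of chicken breast: uses 172 mg sodium, +630.0 mg potassium (running total 2787.0 mg).
Take 1 serving of hummus: uses 263 mg sodium, +224.0 mg potassium (running total 3011.0 mg).
Take 1.424 servings of cheddar: uses 242 mg sodium, +39.9 mg potassium (running total 3050.9 mg).
Filling greedily by potassium-per-mg sodium is optimal for one linear limit, giving 3050.9 mg.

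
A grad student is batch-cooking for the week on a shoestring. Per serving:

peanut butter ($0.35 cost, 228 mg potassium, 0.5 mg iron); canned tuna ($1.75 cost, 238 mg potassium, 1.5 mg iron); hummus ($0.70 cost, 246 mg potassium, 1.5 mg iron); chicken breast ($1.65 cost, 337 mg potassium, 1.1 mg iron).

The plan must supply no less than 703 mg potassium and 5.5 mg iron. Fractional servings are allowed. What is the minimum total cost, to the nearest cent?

$2.57

At the optimum either one food covers both requirements or two foods hit both targets exactly; no other combination can be cheaper.
peanut butter only: max(703/228, 5.5/0.5) = 11 servings → $3.85.
canned tuna only: max(703/238, 5.5/1.5) = 3.667 servings → $6.42.
hummus only: max(703/246, 5.5/1.5) = 3.667 servings → $2.57.
chicken breast only: max(703/337, 5.5/1.1) = 5 servings → $8.25.
peanut butter + canned tuna: the both-tight solution has a negative serving — not a feasible corner.
peanut butter + hummus: the both-tight solution has a negative serving — not a feasible corner.
peanut butter + chicken breast with both targets exact would need a negative amount; discard.
canned tuna + hummus: the both-tight solution has a negative serving — not a feasible corner.
canned tuna + chicken breast: the both-tight solution has a negative serving — not a feasible corner.
hummus + chicken breast: the both-tight solution has a negative serving — not a feasible corner.
So the least-cost plan costs $2.57.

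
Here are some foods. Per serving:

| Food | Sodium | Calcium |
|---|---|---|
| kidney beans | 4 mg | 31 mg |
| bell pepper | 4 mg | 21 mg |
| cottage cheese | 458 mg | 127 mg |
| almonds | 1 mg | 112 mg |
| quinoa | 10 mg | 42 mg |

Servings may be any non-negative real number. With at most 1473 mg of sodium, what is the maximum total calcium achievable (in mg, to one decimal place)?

164976.0 mg

Calcium per mg sodium: almonds 112, kidney beans 7.75, bell pepper 5.25, quinoa 4.2, cottage cheese 0.2773.
With no serving limits, spend the whole sodium allowance on almonds: 1473 mg / 1 mg × 112 mg = 164976.0 mg.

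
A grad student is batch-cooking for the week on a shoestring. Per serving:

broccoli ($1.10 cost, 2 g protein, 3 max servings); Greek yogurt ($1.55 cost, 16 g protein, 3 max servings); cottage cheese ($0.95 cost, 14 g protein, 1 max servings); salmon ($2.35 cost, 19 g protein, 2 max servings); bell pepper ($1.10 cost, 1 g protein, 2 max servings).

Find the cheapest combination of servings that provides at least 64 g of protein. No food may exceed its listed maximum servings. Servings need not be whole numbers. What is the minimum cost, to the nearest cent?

Cost per g of protein: cottage cheese $0.0679, Greek yogurt $0.0969, salmon $0.1237, broccoli $0.5500, bell pepper $1.1000.
Take 1 serving of cottage cheese: +14.0 g protein for $0.95 (total $0.95, still need 50.0 g).
Take 3 servings of Greek yogurt: +48.0 g protein for $4.65 (total $5.60, still need 2.0 g).
Take 0.1053 servings of salmon: +2.0 g protein for $0.25 (total $5.85, still need 0.0 g).
Greedy by cheapest-per-g is optimal for a single linear constraint, so the minimum cost is $5.85.

$5.85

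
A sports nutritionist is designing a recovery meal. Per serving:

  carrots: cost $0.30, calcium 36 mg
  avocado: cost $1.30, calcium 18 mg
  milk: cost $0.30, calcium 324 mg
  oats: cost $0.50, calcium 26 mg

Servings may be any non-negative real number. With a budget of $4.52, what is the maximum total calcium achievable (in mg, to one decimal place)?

Calcium per dollar: milk 1080, carrots 120, oats 52, avocado 13.85.
With no serving limits, spend the whole cost allowance on milk: $4.52 / $0.30 × 324 mg = 4881.6 mg.

4881.6 mg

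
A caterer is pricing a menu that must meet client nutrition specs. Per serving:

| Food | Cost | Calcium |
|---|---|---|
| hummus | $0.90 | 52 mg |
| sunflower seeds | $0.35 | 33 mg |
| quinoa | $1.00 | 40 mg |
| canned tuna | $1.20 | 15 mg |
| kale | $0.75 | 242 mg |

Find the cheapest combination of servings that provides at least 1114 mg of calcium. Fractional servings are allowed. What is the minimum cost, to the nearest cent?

Cost per mg of calcium: kale $0.0031, sunflower seeds $0.0106, hummus $0.0173, quinoa $0.0250, canned tuna $0.0800.
With no serving limits, use only kale: 1114 mg / 242 mg = 4.603 servings × $0.75 = $3.45.

$3.45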